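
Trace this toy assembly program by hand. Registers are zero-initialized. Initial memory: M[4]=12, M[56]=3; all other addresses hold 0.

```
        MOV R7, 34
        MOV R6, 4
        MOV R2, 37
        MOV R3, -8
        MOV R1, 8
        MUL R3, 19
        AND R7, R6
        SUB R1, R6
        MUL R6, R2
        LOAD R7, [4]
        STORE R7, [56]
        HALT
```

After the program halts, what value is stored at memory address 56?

12

R7=34
R6=4
R2=37
R3=-8
R1=8
R3=(-8)*19=-152
R7=34&4=0
R1=8-4=4
R6=4*37=148
R7=M[4]=12
STORE R7, [56] → M[56]=12
halt.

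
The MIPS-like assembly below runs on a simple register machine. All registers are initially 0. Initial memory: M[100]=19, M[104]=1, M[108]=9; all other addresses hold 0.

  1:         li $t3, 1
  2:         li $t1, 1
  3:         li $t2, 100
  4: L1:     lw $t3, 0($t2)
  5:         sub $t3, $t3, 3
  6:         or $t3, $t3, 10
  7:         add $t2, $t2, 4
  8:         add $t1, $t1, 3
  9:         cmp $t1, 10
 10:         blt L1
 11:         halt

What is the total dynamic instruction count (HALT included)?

25

after li $t3, 1: $t3=1
after li $t1, 1: $t1=1
after li $t2, 100: $t2=100
after lw $t3, 0($t2): $t3=M[100]=19
after sub $t3, $t3, 3: $t3=19-3=16
after or $t3, $t3, 10: $t3=16|10=26
after add $t2, $t2, 4: $t2=100+4=104
after add $t1, $t1, 3: $t1=1+3=4
cmp $t1, 10  (cmp 4,10)
blt L1: taken
after lw $t3, 0($t2): $t3=M[104]=1
after sub $t3, $t3, 3: $t3=1-3=-2
after or $t3, $t3, 10: $t3=(-2)|10=-2
after add $t2, $t2, 4: $t2=104+4=108
after add $t1, $t1, 3: $t1=4+3=7
cmp $t1, 10  (cmp 7,10)
blt L1: taken
after lw $t3, 0($t2): $t3=M[108]=9
after sub $t3, $t3, 3: $t3=9-3=6
after or $t3, $t3, 10: $t3=6|10=14
after add $t2, $t2, 4: $t2=108+4=112
after add $t1, $t1, 3: $t1=7+3=10
cmp $t1, 10  (cmp 10,10)
blt L1: not taken
halt.
Total executed instructions: 25.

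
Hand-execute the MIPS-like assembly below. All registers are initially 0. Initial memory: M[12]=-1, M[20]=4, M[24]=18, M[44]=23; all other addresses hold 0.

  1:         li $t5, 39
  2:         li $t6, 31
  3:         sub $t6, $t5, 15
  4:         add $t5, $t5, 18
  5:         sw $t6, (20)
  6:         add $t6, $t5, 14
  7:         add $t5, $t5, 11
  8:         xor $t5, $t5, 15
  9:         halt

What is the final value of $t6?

$t5=39
$t6=31
$t6=39-15=24
$t5=39+18=57
sw $t6, (20) → M[20]=24
$t6=57+14=71
$t5=57+11=68
$t5=68^15=75
halt.

71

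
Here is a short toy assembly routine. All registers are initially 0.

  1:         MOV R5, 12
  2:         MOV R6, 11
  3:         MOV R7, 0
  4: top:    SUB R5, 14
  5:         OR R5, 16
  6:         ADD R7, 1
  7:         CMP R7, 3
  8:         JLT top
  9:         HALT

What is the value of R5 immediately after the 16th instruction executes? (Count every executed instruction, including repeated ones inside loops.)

-14

MOV R5, 12 → R5=12
MOV R6, 11 → R6=11
MOV R7, 0 → R7=0
SUB R5, 14 → R5=12-14=-2
OR R5, 16 → R5=(-2)|16=-2
ADD R7, 1 → R7=0+1=1
CMP R7, 3  (cmp 1,3)
JLT top: taken
SUB R5, 14 → R5=(-2)-14=-16
OR R5, 16 → R5=(-16)|16=-16
ADD R7, 1 → R7=1+1=2
CMP R7, 3  (cmp 2,3)
JLT top: taken
SUB R5, 14 → R5=(-16)-14=-30
OR R5, 16 → R5=(-30)|16=-14
ADD R7, 1 → R7=2+1=3
After step 16: R5 = -14.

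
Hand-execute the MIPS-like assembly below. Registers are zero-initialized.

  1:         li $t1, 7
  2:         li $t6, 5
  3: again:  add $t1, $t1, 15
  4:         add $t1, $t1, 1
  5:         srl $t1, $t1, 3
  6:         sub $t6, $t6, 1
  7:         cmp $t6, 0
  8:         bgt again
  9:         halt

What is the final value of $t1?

after li $t1, 7: $t1=7
after li $t6, 5: $t6=5
after add $t1, $t1, 15: $t1=7+15=22
after add $t1, $t1, 1: $t1=22+1=23
after srl $t1, $t1, 3: $t1=23>>3=2
after sub $t6, $t6, 1: $t6=5-1=4
cmp $t6, 0  (cmp 4,0)
bgt again: taken
after add $t1, $t1, 15: $t1=2+15=17
after add $t1, $t1, 1: $t1=17+1=18
after srl $t1, $t1, 3: $t1=18>>3=2
after sub $t6, $t6, 1: $t6=4-1=3
cmp $t6, 0  (cmp 3,0)
bgt again: taken
after add $t1, $t1, 15: $t1=2+15=17
after add $t1, $t1, 1: $t1=17+1=18
after srl $t1, $t1, 3: $t1=18>>3=2
after sub $t6, $t6, 1: $t6=3-1=2
cmp $t6, 0  (cmp 2,0)
bgt again: taken
after add $t1, $t1, 15: $t1=2+15=17
after add $t1, $t1, 1: $t1=17+1=18
after srl $t1, $t1, 3: $t1=18>>3=2
after sub $t6, $t6, 1: $t6=2-1=1
cmp $t6, 0  (cmp 1,0)
bgt again: taken
after add $t1, $t1, 15: $t1=2+15=17
after add $t1, $t1, 1: $t1=17+1=18
after srl $t1, $t1, 3: $t1=18>>3=2
after sub $t6, $t6, 1: $t6=1-1=0
cmp $t6, 0  (cmp 0,0)
bgt again: not taken
halt.

2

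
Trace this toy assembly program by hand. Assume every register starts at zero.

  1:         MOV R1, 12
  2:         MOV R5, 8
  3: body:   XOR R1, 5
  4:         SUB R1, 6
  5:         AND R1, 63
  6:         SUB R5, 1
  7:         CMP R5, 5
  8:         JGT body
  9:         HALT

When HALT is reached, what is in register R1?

R1=12
R5=8
R1=12^5=9
R1=9-6=3
R1=3&63=3
R5=8-1=7
CMP R5, 5  (cmp 7,5)
JGT body: taken
R1=3^5=6
R1=6-6=0
R1=0&63=0
R5=7-1=6
CMP R5, 5  (cmp 6,5)
JGT body: taken
R1=0^5=5
R1=5-6=-1
R1=(-1)&63=63
R5=6-1=5
CMP R5, 5  (cmp 5,5)
JGT body: not taken
halt.

63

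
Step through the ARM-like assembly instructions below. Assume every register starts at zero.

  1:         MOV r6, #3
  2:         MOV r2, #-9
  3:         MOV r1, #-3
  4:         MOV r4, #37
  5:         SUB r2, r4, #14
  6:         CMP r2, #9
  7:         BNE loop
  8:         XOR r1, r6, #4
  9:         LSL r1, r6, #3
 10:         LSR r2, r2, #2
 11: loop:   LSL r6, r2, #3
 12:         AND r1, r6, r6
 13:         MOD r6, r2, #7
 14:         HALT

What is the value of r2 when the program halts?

r6=3
r2=-9
r1=-3
r4=37
r2=37-14=23
CMP r2, #9  (cmp 23,9)
BNE loop: taken
r6=23<<3=184
r1=184&184=184
r6=23%7=2
halt.

23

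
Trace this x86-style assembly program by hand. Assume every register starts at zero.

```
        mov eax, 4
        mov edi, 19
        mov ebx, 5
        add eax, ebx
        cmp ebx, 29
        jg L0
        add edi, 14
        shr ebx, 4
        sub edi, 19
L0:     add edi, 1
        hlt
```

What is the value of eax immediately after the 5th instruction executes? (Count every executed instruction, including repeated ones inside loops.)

9

after mov eax, 4: eax=4
after mov edi, 19: edi=19
after mov ebx, 5: ebx=5
after add eax, ebx: eax=4+5=9
cmp ebx, 29  (cmp 5,29)
After step 5: eax = 9.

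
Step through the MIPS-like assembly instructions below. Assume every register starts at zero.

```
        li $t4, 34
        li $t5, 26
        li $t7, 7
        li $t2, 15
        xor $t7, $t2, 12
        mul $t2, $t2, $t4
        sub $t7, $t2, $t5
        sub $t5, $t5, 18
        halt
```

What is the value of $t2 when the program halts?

$t4=34
$t5=26
$t7=7
$t2=15
$t7=15^12=3
$t2=15*34=510
$t7=510-26=484
$t5=26-18=8
halt.

510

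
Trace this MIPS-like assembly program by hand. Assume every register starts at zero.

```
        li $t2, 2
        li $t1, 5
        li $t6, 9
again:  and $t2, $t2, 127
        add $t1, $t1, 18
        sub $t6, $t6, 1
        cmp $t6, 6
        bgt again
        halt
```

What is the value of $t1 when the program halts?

59

li $t2, 2 → $t2=2
li $t1, 5 → $t1=5
li $t6, 9 → $t6=9
and $t2, $t2, 127 → $t2=2&127=2
add $t1, $t1, 18 → $t1=5+18=23
sub $t6, $t6, 1 → $t6=9-1=8
cmp $t6, 6  (cmp 8,6)
bgt again: taken
and $t2, $t2, 127 → $t2=2&127=2
add $t1, $t1, 18 → $t1=23+18=41
sub $t6, $t6, 1 → $t6=8-1=7
cmp $t6, 6  (cmp 7,6)
bgt again: taken
and $t2, $t2, 127 → $t2=2&127=2
add $t1, $t1, 18 → $t1=41+18=59
sub $t6, $t6, 1 → $t6=7-1=6
cmp $t6, 6  (cmp 6,6)
bgt again: not taken
halt.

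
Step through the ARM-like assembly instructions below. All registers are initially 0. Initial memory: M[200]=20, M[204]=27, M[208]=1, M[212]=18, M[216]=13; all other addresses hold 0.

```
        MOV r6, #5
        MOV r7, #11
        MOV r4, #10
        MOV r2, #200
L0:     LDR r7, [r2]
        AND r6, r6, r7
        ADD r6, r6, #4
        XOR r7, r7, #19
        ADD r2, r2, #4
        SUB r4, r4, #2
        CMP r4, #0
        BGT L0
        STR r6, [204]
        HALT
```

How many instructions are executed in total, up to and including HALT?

46

r6=5
r7=11
r4=10
r2=200
r7=M[200]=20
r6=5&20=4
r6=4+4=8
r7=20^19=7
r2=200+4=204
r4=10-2=8
CMP r4, #0  (cmp 8,0)
BGT L0: taken
r7=M[204]=27
r6=8&27=8
r6=8+4=12
r7=27^19=8
r2=204+4=208
r4=8-2=6
CMP r4, #0  (cmp 6,0)
BGT L0: taken
r7=M[208]=1
r6=12&1=0
r6=0+4=4
r7=1^19=18
r2=208+4=212
r4=6-2=4
CMP r4, #0  (cmp 4,0)
BGT L0: taken
r7=M[212]=18
r6=4&18=0
r6=0+4=4
r7=18^19=1
r2=212+4=216
r4=4-2=2
CMP r4, #0  (cmp 2,0)
BGT L0: taken
r7=M[216]=13
r6=4&13=4
r6=4+4=8
r7=13^19=30
r2=216+4=220
r4=2-2=0
CMP r4, #0  (cmp 0,0)
BGT L0: not taken
STR r6, [204] → M[204]=8
halt.
Total executed instructions: 46.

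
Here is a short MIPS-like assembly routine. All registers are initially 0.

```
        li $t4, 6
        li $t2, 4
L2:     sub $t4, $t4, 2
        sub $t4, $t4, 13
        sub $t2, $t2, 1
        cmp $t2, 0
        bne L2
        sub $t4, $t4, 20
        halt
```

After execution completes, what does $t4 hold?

li $t4, 6 → $t4=6
li $t2, 4 → $t2=4
sub $t4, $t4, 2 → $t4=6-2=4
sub $t4, $t4, 13 → $t4=4-13=-9
sub $t2, $t2, 1 → $t2=4-1=3
cmp $t2, 0  (cmp 3,0)
bne L2: taken
sub $t4, $t4, 2 → $t4=(-9)-2=-11
sub $t4, $t4, 13 → $t4=(-11)-13=-24
sub $t2, $t2, 1 → $t2=3-1=2
cmp $t2, 0  (cmp 2,0)
bne L2: taken
sub $t4, $t4, 2 → $t4=(-24)-2=-26
sub $t4, $t4, 13 → $t4=(-26)-13=-39
sub $t2, $t2, 1 → $t2=2-1=1
cmp $t2, 0  (cmp 1,0)
bne L2: taken
sub $t4, $t4, 2 → $t4=(-39)-2=-41
sub $t4, $t4, 13 → $t4=(-41)-13=-54
sub $t2, $t2, 1 → $t2=1-1=0
cmp $t2, 0  (cmp 0,0)
bne L2: not taken
sub $t4, $t4, 20 → $t4=(-54)-20=-74
halt.

-74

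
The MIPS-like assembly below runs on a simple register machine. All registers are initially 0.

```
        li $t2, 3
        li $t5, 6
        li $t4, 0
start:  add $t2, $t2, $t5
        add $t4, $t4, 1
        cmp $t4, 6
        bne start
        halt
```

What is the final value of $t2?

39

$t2=3
$t5=6
$t4=0
$t2=3+6=9
$t4=0+1=1
cmp $t4, 6  (cmp 1,6)
bne start: taken
$t2=9+6=15
$t4=1+1=2
cmp $t4, 6  (cmp 2,6)
bne start: taken
$t2=15+6=21
$t4=2+1=3
cmp $t4, 6  (cmp 3,6)
bne start: taken
$t2=21+6=27
$t4=3+1=4
cmp $t4, 6  (cmp 4,6)
bne start: taken
$t2=27+6=33
$t4=4+1=5
cmp $t4, 6  (cmp 5,6)
bne start: taken
$t2=33+6=39
$t4=5+1=6
cmp $t4, 6  (cmp 6,6)
bne start: not taken
halt.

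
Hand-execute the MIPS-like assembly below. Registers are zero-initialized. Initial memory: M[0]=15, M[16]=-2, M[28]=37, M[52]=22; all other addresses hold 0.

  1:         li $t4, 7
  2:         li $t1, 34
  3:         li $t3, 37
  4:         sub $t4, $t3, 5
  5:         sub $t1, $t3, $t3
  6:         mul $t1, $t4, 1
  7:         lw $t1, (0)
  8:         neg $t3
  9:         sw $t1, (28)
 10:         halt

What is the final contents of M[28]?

li $t4, 7 → $t4=7
li $t1, 34 → $t1=34
li $t3, 37 → $t3=37
sub $t4, $t3, 5 → $t4=37-5=32
sub $t1, $t3, $t3 → $t1=37-37=0
mul $t1, $t4, 1 → $t1=32*1=32
lw $t1, (0) → $t1=M[0]=15
neg $t3 → $t3=-(37)=-37
sw $t1, (28) → M[28]=15
halt.

15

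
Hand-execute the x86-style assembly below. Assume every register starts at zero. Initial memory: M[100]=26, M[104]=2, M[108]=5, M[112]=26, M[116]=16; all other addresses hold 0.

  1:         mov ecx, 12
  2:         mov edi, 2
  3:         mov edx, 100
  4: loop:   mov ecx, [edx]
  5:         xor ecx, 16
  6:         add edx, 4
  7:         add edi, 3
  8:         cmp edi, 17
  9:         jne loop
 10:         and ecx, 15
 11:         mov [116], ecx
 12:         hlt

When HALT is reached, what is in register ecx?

0

ecx=12
edi=2
edx=100
ecx=M[100]=26
ecx=26^16=10
edx=100+4=104
edi=2+3=5
cmp edi, 17  (cmp 5,17)
jne loop: taken
ecx=M[104]=2
ecx=2^16=18
edx=104+4=108
edi=5+3=8
cmp edi, 17  (cmp 8,17)
jne loop: taken
ecx=M[108]=5
ecx=5^16=21
edx=108+4=112
edi=8+3=11
cmp edi, 17  (cmp 11,17)
jne loop: taken
ecx=M[112]=26
ecx=26^16=10
edx=112+4=116
edi=11+3=14
cmp edi, 17  (cmp 14,17)
jne loop: taken
ecx=M[116]=16
ecx=16^16=0
edx=116+4=120
edi=14+3=17
cmp edi, 17  (cmp 17,17)
jne loop: not taken
ecx=0&15=0
mov [116], ecx → M[116]=0
halt.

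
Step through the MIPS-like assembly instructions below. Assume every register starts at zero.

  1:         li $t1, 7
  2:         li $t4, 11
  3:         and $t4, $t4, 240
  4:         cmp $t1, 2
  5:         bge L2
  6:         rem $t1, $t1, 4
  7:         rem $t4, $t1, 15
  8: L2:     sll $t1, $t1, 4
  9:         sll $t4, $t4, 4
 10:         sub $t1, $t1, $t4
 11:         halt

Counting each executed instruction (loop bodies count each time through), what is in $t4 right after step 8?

0

after li $t1, 7: $t1=7
after li $t4, 11: $t4=11
after and $t4, $t4, 240: $t4=11&240=0
cmp $t1, 2  (cmp 7,2)
bge L2: taken
after sll $t1, $t1, 4: $t1=7<<4=112
after sll $t4, $t4, 4: $t4=0<<4=0
after sub $t1, $t1, $t4: $t1=112-0=112
After step 8: $t4 = 0.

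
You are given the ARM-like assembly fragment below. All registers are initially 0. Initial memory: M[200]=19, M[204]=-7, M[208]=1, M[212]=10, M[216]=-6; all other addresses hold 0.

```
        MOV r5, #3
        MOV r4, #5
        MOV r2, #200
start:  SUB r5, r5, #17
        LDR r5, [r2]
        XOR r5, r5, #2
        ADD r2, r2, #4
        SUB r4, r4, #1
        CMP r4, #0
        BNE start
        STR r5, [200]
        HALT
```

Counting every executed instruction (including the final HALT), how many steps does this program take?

MOV r5, #3 → r5=3
MOV r4, #5 → r4=5
MOV r2, #200 → r2=200
SUB r5, r5, #17 → r5=3-17=-14
LDR r5, [r2] → r5=M[200]=19
XOR r5, r5, #2 → r5=19^2=17
ADD r2, r2, #4 → r2=200+4=204
SUB r4, r4, #1 → r4=5-1=4
CMP r4, #0  (cmp 4,0)
BNE start: taken
SUB r5, r5, #17 → r5=17-17=0
LDR r5, [r2] → r5=M[204]=-7
XOR r5, r5, #2 → r5=(-7)^2=-5
ADD r2, r2, #4 → r2=204+4=208
SUB r4, r4, #1 → r4=4-1=3
CMP r4, #0  (cmp 3,0)
BNE start: taken
SUB r5, r5, #17 → r5=(-5)-17=-22
LDR r5, [r2] → r5=M[208]=1
XOR r5, r5, #2 → r5=1^2=3
ADD r2, r2, #4 → r2=208+4=212
SUB r4, r4, #1 → r4=3-1=2
CMP r4, #0  (cmp 2,0)
BNE start: taken
SUB r5, r5, #17 → r5=3-17=-14
LDR r5, [r2] → r5=M[212]=10
XOR r5, r5, #2 → r5=10^2=8
ADD r2, r2, #4 → r2=212+4=216
SUB r4, r4, #1 → r4=2-1=1
CMP r4, #0  (cmp 1,0)
BNE start: taken
SUB r5, r5, #17 → r5=8-17=-9
LDR r5, [r2] → r5=M[216]=-6
XOR r5, r5, #2 → r5=(-6)^2=-8
ADD r2, r2, #4 → r2=216+4=220
SUB r4, r4, #1 → r4=1-1=0
CMP r4, #0  (cmp 0,0)
BNE start: not taken
STR r5, [200] → M[200]=-8
halt.
Total executed instructions: 40.

40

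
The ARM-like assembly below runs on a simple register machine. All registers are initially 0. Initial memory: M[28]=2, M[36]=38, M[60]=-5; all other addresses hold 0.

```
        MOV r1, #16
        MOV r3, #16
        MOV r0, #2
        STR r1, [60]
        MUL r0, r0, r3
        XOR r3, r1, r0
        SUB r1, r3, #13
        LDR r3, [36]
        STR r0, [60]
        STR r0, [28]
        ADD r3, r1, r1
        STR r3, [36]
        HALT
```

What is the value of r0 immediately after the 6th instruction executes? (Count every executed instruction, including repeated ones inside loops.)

r1=16
r3=16
r0=2
STR r1, [60] → M[60]=16
r0=2*16=32
r3=16^32=48
After step 6: r0 = 32.

32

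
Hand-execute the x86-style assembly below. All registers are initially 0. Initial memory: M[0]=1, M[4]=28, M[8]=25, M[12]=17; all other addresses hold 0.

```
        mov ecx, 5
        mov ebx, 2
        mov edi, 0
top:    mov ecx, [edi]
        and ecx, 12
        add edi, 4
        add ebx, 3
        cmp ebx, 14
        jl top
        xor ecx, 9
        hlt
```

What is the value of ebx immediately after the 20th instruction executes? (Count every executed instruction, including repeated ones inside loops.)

ecx=5
ebx=2
edi=0
ecx=M[0]=1
ecx=1&12=0
edi=0+4=4
ebx=2+3=5
cmp ebx, 14  (cmp 5,14)
jl top: taken
ecx=M[4]=28
ecx=28&12=12
edi=4+4=8
ebx=5+3=8
cmp ebx, 14  (cmp 8,14)
jl top: taken
ecx=M[8]=25
ecx=25&12=8
edi=8+4=12
ebx=8+3=11
cmp ebx, 14  (cmp 11,14)
After step 20: ebx = 11.

11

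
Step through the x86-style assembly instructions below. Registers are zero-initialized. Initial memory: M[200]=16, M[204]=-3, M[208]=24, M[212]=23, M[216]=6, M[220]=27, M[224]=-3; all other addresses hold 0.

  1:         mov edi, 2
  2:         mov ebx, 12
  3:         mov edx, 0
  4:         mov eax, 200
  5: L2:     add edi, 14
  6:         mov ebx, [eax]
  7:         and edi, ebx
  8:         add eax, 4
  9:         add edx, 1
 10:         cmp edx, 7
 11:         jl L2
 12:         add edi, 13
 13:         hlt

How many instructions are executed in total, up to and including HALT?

55

mov edi, 2 → edi=2
mov ebx, 12 → ebx=12
mov edx, 0 → edx=0
mov eax, 200 → eax=200
add edi, 14 → edi=2+14=16
mov ebx, [eax] → ebx=M[200]=16
and edi, ebx → edi=16&16=16
add eax, 4 → eax=200+4=204
add edx, 1 → edx=0+1=1
cmp edx, 7  (cmp 1,7)
jl L2: taken
add edi, 14 → edi=16+14=30
mov ebx, [eax] → ebx=M[204]=-3
and edi, ebx → edi=30&(-3)=28
add eax, 4 → eax=204+4=208
add edx, 1 → edx=1+1=2
cmp edx, 7  (cmp 2,7)
jl L2: taken
add edi, 14 → edi=28+14=42
mov ebx, [eax] → ebx=M[208]=24
and edi, ebx → edi=42&24=8
add eax, 4 → eax=208+4=212
add edx, 1 → edx=2+1=3
cmp edx, 7  (cmp 3,7)
jl L2: taken
add edi, 14 → edi=8+14=22
mov ebx, [eax] → ebx=M[212]=23
and edi, ebx → edi=22&23=22
add eax, 4 → eax=212+4=216
add edx, 1 → edx=3+1=4
cmp edx, 7  (cmp 4,7)
jl L2: taken
add edi, 14 → edi=22+14=36
mov ebx, [eax] → ebx=M[216]=6
and edi, ebx → edi=36&6=4
add eax, 4 → eax=216+4=220
add edx, 1 → edx=4+1=5
cmp edx, 7  (cmp 5,7)
jl L2: taken
add edi, 14 → edi=4+14=18
mov ebx, [eax] → ebx=M[220]=27
and edi, ebx → edi=18&27=18
add eax, 4 → eax=220+4=224
add edx, 1 → edx=5+1=6
cmp edx, 7  (cmp 6,7)
jl L2: taken
add edi, 14 → edi=18+14=32
mov ebx, [eax] → ebx=M[224]=-3
and edi, ebx → edi=32&(-3)=32
add eax, 4 → eax=224+4=228
add edx, 1 → edx=6+1=7
cmp edx, 7  (cmp 7,7)
jl L2: not taken
add edi, 13 → edi=32+13=45
halt.
Total executed instructions: 55.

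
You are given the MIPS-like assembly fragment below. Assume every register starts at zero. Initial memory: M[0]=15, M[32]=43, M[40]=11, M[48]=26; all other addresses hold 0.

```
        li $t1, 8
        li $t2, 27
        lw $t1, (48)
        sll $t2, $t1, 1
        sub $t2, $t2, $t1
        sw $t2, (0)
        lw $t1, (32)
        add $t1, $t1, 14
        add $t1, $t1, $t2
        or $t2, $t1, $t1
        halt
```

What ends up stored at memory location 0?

26

$t1=8
$t2=27
$t1=M[48]=26
$t2=26<<1=52
$t2=52-26=26
sw $t2, (0) → M[0]=26
$t1=M[32]=43
$t1=43+14=57
$t1=57+26=83
$t2=83|83=83
halt.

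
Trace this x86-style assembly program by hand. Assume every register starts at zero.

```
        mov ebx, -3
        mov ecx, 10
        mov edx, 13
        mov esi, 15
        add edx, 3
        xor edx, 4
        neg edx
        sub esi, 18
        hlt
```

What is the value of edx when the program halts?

-20

ebx=-3
ecx=10
edx=13
esi=15
edx=13+3=16
edx=16^4=20
edx=-(20)=-20
esi=15-18=-3
halt.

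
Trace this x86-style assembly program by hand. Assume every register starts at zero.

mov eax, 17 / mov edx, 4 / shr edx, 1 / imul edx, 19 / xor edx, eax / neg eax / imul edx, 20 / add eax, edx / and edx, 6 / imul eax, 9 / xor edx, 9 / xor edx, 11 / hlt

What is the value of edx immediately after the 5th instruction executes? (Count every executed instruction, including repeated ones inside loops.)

after mov eax, 17: eax=17
after mov edx, 4: edx=4
after shr edx, 1: edx=4>>1=2
after imul edx, 19: edx=2*19=38
after xor edx, eax: edx=38^17=55
After step 5: edx = 55.

55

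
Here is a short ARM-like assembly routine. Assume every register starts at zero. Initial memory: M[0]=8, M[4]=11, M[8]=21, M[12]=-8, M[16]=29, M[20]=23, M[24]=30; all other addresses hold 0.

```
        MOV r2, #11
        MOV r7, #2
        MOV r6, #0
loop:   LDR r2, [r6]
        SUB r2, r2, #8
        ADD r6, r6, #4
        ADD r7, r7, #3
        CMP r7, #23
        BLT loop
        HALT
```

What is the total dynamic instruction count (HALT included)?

after MOV r2, #11: r2=11
after MOV r7, #2: r7=2
after MOV r6, #0: r6=0
after LDR r2, [r6]: r2=M[0]=8
after SUB r2, r2, #8: r2=8-8=0
after ADD r6, r6, #4: r6=0+4=4
after ADD r7, r7, #3: r7=2+3=5
CMP r7, #23  (cmp 5,23)
BLT loop: taken
after LDR r2, [r6]: r2=M[4]=11
after SUB r2, r2, #8: r2=11-8=3
after ADD r6, r6, #4: r6=4+4=8
after ADD r7, r7, #3: r7=5+3=8
CMP r7, #23  (cmp 8,23)
BLT loop: taken
after LDR r2, [r6]: r2=M[8]=21
after SUB r2, r2, #8: r2=21-8=13
after ADD r6, r6, #4: r6=8+4=12
after ADD r7, r7, #3: r7=8+3=11
CMP r7, #23  (cmp 11,23)
BLT loop: taken
after LDR r2, [r6]: r2=M[12]=-8
after SUB r2, r2, #8: r2=(-8)-8=-16
after ADD r6, r6, #4: r6=12+4=16
after ADD r7, r7, #3: r7=11+3=14
CMP r7, #23  (cmp 14,23)
BLT loop: taken
after LDR r2, [r6]: r2=M[16]=29
after SUB r2, r2, #8: r2=29-8=21
after ADD r6, r6, #4: r6=16+4=20
after ADD r7, r7, #3: r7=14+3=17
CMP r7, #23  (cmp 17,23)
BLT loop: taken
after LDR r2, [r6]: r2=M[20]=23
after SUB r2, r2, #8: r2=23-8=15
after ADD r6, r6, #4: r6=20+4=24
after ADD r7, r7, #3: r7=17+3=20
CMP r7, #23  (cmp 20,23)
BLT loop: taken
after LDR r2, [r6]: r2=M[24]=30
after SUB r2, r2, #8: r2=30-8=22
after ADD r6, r6, #4: r6=24+4=28
after ADD r7, r7, #3: r7=20+3=23
CMP r7, #23  (cmp 23,23)
BLT loop: not taken
halt.
Total executed instructions: 46.

46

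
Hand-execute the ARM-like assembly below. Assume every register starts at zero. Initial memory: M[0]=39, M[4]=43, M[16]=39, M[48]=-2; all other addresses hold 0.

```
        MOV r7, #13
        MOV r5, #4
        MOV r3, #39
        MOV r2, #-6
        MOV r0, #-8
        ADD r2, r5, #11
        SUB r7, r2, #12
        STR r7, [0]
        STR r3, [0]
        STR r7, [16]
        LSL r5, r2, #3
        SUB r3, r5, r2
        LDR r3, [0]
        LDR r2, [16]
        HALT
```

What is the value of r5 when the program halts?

120

MOV r7, #13 → r7=13
MOV r5, #4 → r5=4
MOV r3, #39 → r3=39
MOV r2, #-6 → r2=-6
MOV r0, #-8 → r0=-8
ADD r2, r5, #11 → r2=4+11=15
SUB r7, r2, #12 → r7=15-12=3
STR r7, [0] → M[0]=3
STR r3, [0] → M[0]=39
STR r7, [16] → M[16]=3
LSL r5, r2, #3 → r5=15<<3=120
SUB r3, r5, r2 → r3=120-15=105
LDR r3, [0] → r3=M[0]=39
LDR r2, [16] → r2=M[16]=3
halt.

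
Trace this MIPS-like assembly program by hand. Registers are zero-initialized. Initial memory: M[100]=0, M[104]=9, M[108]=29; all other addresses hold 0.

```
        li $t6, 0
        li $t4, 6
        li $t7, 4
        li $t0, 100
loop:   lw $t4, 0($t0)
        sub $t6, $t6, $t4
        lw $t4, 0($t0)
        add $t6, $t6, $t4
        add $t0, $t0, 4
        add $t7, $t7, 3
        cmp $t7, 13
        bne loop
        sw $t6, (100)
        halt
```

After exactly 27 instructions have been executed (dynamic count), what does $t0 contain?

after li $t6, 0: $t6=0
after li $t4, 6: $t4=6
after li $t7, 4: $t7=4
after li $t0, 100: $t0=100
after lw $t4, 0($t0): $t4=M[100]=0
after sub $t6, $t6, $t4: $t6=0-0=0
after lw $t4, 0($t0): $t4=M[100]=0
after add $t6, $t6, $t4: $t6=0+0=0
after add $t0, $t0, 4: $t0=100+4=104
after add $t7, $t7, 3: $t7=4+3=7
cmp $t7, 13  (cmp 7,13)
bne loop: taken
after lw $t4, 0($t0): $t4=M[104]=9
after sub $t6, $t6, $t4: $t6=0-9=-9
after lw $t4, 0($t0): $t4=M[104]=9
after add $t6, $t6, $t4: $t6=(-9)+9=0
after add $t0, $t0, 4: $t0=104+4=108
after add $t7, $t7, 3: $t7=7+3=10
cmp $t7, 13  (cmp 10,13)
bne loop: taken
after lw $t4, 0($t0): $t4=M[108]=29
after sub $t6, $t6, $t4: $t6=0-29=-29
after lw $t4, 0($t0): $t4=M[108]=29
after add $t6, $t6, $t4: $t6=(-29)+29=0
after add $t0, $t0, 4: $t0=108+4=112
after add $t7, $t7, 3: $t7=10+3=13
cmp $t7, 13  (cmp 13,13)
After step 27: $t0 = 112.

112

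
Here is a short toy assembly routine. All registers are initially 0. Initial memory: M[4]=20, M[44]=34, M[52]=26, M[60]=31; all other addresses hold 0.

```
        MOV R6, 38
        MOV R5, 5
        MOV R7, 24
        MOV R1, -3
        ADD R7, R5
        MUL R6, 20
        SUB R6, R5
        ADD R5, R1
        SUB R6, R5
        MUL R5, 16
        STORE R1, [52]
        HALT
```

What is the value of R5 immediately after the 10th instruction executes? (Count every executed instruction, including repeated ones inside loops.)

32

after MOV R6, 38: R6=38
after MOV R5, 5: R5=5
after MOV R7, 24: R7=24
after MOV R1, -3: R1=-3
after ADD R7, R5: R7=24+5=29
after MUL R6, 20: R6=38*20=760
after SUB R6, R5: R6=760-5=755
after ADD R5, R1: R5=5+(-3)=2
after SUB R6, R5: R6=755-2=753
after MUL R5, 16: R5=2*16=32
After step 10: R5 = 32.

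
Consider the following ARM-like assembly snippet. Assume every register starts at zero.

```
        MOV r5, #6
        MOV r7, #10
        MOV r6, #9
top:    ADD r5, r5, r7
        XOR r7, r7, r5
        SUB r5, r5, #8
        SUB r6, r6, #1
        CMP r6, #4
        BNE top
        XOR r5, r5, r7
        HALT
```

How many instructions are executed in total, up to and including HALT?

35

after MOV r5, #6: r5=6
after MOV r7, #10: r7=10
after MOV r6, #9: r6=9
after ADD r5, r5, r7: r5=6+10=16
after XOR r7, r7, r5: r7=10^16=26
after SUB r5, r5, #8: r5=16-8=8
after SUB r6, r6, #1: r6=9-1=8
CMP r6, #4  (cmp 8,4)
BNE top: taken
after ADD r5, r5, r7: r5=8+26=34
after XOR r7, r7, r5: r7=26^34=56
after SUB r5, r5, #8: r5=34-8=26
after SUB r6, r6, #1: r6=8-1=7
CMP r6, #4  (cmp 7,4)
BNE top: taken
after ADD r5, r5, r7: r5=26+56=82
after XOR r7, r7, r5: r7=56^82=106
after SUB r5, r5, #8: r5=82-8=74
after SUB r6, r6, #1: r6=7-1=6
CMP r6, #4  (cmp 6,4)
BNE top: taken
after ADD r5, r5, r7: r5=74+106=180
after XOR r7, r7, r5: r7=106^180=222
after SUB r5, r5, #8: r5=180-8=172
after SUB r6, r6, #1: r6=6-1=5
CMP r6, #4  (cmp 5,4)
BNE top: taken
after ADD r5, r5, r7: r5=172+222=394
after XOR r7, r7, r5: r7=222^394=340
after SUB r5, r5, #8: r5=394-8=386
after SUB r6, r6, #1: r6=5-1=4
CMP r6, #4  (cmp 4,4)
BNE top: not taken
after XOR r5, r5, r7: r5=386^340=214
halt.
Total executed instructions: 35.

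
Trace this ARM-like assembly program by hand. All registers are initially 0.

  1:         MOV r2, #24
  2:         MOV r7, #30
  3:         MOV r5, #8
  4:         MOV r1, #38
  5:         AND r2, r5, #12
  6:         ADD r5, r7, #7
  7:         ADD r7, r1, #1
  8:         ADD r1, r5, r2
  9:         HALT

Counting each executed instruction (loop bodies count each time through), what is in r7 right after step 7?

39

MOV r2, #24 → r2=24
MOV r7, #30 → r7=30
MOV r5, #8 → r5=8
MOV r1, #38 → r1=38
AND r2, r5, #12 → r2=8&12=8
ADD r5, r7, #7 → r5=30+7=37
ADD r7, r1, #1 → r7=38+1=39
After step 7: r7 = 39.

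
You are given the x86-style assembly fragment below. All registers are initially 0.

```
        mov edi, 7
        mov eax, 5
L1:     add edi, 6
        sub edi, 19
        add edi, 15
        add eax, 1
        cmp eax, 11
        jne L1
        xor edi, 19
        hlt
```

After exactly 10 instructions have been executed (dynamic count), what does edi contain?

-4

mov edi, 7 → edi=7
mov eax, 5 → eax=5
add edi, 6 → edi=7+6=13
sub edi, 19 → edi=13-19=-6
add edi, 15 → edi=(-6)+15=9
add eax, 1 → eax=5+1=6
cmp eax, 11  (cmp 6,11)
jne L1: taken
add edi, 6 → edi=9+6=15
sub edi, 19 → edi=15-19=-4
After step 10: edi = -4.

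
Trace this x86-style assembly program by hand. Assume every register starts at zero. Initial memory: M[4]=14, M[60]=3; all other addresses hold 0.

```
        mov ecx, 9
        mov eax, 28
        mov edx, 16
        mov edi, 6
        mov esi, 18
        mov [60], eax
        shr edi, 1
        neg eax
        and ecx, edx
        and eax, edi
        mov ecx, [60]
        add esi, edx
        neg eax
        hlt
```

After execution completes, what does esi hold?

34

mov ecx, 9 → ecx=9
mov eax, 28 → eax=28
mov edx, 16 → edx=16
mov edi, 6 → edi=6
mov esi, 18 → esi=18
mov [60], eax → M[60]=28
shr edi, 1 → edi=6>>1=3
neg eax → eax=-(28)=-28
and ecx, edx → ecx=9&16=0
and eax, edi → eax=(-28)&3=0
mov ecx, [60] → ecx=M[60]=28
add esi, edx → esi=18+16=34
neg eax → eax=-(0)=0
halt.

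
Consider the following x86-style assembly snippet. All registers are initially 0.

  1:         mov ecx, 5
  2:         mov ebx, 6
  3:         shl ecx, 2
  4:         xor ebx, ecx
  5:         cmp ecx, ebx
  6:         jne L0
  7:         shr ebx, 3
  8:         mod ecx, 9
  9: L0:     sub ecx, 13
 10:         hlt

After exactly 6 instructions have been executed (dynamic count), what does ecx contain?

after mov ecx, 5: ecx=5
after mov ebx, 6: ebx=6
after shl ecx, 2: ecx=5<<2=20
after xor ebx, ecx: ebx=6^20=18
cmp ecx, ebx  (cmp 20,18)
jne L0: taken
After step 6: ecx = 20.

20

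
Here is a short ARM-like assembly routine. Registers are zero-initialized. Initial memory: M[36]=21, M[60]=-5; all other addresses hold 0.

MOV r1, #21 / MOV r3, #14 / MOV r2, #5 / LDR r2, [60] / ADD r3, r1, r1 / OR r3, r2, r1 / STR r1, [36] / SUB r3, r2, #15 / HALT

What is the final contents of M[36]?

21

r1=21
r3=14
r2=5
r2=M[60]=-5
r3=21+21=42
r3=(-5)|21=-1
STR r1, [36] → M[36]=21
r3=(-5)-15=-20
halt.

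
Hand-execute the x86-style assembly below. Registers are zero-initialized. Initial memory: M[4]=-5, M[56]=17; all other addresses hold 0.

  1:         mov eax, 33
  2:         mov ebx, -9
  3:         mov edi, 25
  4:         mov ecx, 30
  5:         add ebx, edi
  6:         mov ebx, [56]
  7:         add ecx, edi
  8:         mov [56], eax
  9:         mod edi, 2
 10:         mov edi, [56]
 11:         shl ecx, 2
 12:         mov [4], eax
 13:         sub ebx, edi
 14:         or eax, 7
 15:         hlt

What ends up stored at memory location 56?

mov eax, 33 → eax=33
mov ebx, -9 → ebx=-9
mov edi, 25 → edi=25
mov ecx, 30 → ecx=30
add ebx, edi → ebx=(-9)+25=16
mov ebx, [56] → ebx=M[56]=17
add ecx, edi → ecx=30+25=55
mov [56], eax → M[56]=33
mod edi, 2 → edi=25%2=1
mov edi, [56] → edi=M[56]=33
shl ecx, 2 → ecx=55<<2=220
mov [4], eax → M[4]=33
sub ebx, edi → ebx=17-33=-16
or eax, 7 → eax=33|7=39
halt.

33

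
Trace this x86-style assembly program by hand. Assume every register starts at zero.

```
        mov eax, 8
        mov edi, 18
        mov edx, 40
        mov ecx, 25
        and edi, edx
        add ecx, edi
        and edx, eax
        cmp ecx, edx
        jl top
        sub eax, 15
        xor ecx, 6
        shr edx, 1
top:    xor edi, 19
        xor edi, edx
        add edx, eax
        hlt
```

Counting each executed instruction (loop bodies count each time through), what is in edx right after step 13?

4

eax=8
edi=18
edx=40
ecx=25
edi=18&40=0
ecx=25+0=25
edx=40&8=8
cmp ecx, edx  (cmp 25,8)
jl top: not taken
eax=8-15=-7
ecx=25^6=31
edx=8>>1=4
edi=0^19=19
After step 13: edx = 4.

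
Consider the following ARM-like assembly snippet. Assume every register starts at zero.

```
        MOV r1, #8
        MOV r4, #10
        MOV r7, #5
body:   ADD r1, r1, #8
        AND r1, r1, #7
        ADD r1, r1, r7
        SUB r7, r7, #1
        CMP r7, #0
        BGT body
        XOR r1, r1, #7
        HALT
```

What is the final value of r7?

r1=8
r4=10
r7=5
r1=8+8=16
r1=16&7=0
r1=0+5=5
r7=5-1=4
CMP r7, #0  (cmp 4,0)
BGT body: taken
r1=5+8=13
r1=13&7=5
r1=5+4=9
r7=4-1=3
CMP r7, #0  (cmp 3,0)
BGT body: taken
r1=9+8=17
r1=17&7=1
r1=1+3=4
r7=3-1=2
CMP r7, #0  (cmp 2,0)
BGT body: taken
r1=4+8=12
r1=12&7=4
r1=4+2=6
r7=2-1=1
CMP r7, #0  (cmp 1,0)
BGT body: taken
r1=6+8=14
r1=14&7=6
r1=6+1=7
r7=1-1=0
CMP r7, #0  (cmp 0,0)
BGT body: not taken
r1=7^7=0
halt.

0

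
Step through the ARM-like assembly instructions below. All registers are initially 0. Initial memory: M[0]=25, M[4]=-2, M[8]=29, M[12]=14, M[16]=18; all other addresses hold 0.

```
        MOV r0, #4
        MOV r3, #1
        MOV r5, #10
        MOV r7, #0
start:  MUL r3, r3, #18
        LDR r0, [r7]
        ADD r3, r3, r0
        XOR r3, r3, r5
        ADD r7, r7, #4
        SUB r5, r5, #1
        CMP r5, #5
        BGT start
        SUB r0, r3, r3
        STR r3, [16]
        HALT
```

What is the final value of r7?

20

r0=4
r3=1
r5=10
r7=0
r3=1*18=18
r0=M[0]=25
r3=18+25=43
r3=43^10=33
r7=0+4=4
r5=10-1=9
CMP r5, #5  (cmp 9,5)
BGT start: taken
r3=33*18=594
r0=M[4]=-2
r3=594+(-2)=592
r3=592^9=601
r7=4+4=8
r5=9-1=8
CMP r5, #5  (cmp 8,5)
BGT start: taken
r3=601*18=10818
r0=M[8]=29
r3=10818+29=10847
r3=10847^8=10839
r7=8+4=12
r5=8-1=7
CMP r5, #5  (cmp 7,5)
BGT start: taken
r3=10839*18=195102
r0=M[12]=14
r3=195102+14=195116
r3=195116^7=195115
r7=12+4=16
r5=7-1=6
CMP r5, #5  (cmp 6,5)
BGT start: taken
r3=195115*18=3512070
r0=M[16]=18
r3=3512070+18=3512088
r3=3512088^6=3512094
r7=16+4=20
r5=6-1=5
CMP r5, #5  (cmp 5,5)
BGT start: not taken
r0=3512094-3512094=0
STR r3, [16] → M[16]=3512094
halt.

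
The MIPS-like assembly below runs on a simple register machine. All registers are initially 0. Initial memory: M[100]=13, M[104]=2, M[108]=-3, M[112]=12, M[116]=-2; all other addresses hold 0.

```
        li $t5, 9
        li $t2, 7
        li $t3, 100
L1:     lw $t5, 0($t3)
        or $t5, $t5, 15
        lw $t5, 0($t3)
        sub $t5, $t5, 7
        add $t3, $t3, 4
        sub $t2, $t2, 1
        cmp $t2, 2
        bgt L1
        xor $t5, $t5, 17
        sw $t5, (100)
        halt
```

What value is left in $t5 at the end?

after li $t5, 9: $t5=9
after li $t2, 7: $t2=7
after li $t3, 100: $t3=100
after lw $t5, 0($t3): $t5=M[100]=13
after or $t5, $t5, 15: $t5=13|15=15
after lw $t5, 0($t3): $t5=M[100]=13
after sub $t5, $t5, 7: $t5=13-7=6
after add $t3, $t3, 4: $t3=100+4=104
after sub $t2, $t2, 1: $t2=7-1=6
cmp $t2, 2  (cmp 6,2)
bgt L1: taken
after lw $t5, 0($t3): $t5=M[104]=2
after or $t5, $t5, 15: $t5=2|15=15
after lw $t5, 0($t3): $t5=M[104]=2
after sub $t5, $t5, 7: $t5=2-7=-5
after add $t3, $t3, 4: $t3=104+4=108
after sub $t2, $t2, 1: $t2=6-1=5
cmp $t2, 2  (cmp 5,2)
bgt L1: taken
after lw $t5, 0($t3): $t5=M[108]=-3
after or $t5, $t5, 15: $t5=(-3)|15=-1
after lw $t5, 0($t3): $t5=M[108]=-3
after sub $t5, $t5, 7: $t5=(-3)-7=-10
after add $t3, $t3, 4: $t3=108+4=112
after sub $t2, $t2, 1: $t2=5-1=4
cmp $t2, 2  (cmp 4,2)
bgt L1: taken
after lw $t5, 0($t3): $t5=M[112]=12
after or $t5, $t5, 15: $t5=12|15=15
after lw $t5, 0($t3): $t5=M[112]=12
after sub $t5, $t5, 7: $t5=12-7=5
after add $t3, $t3, 4: $t3=112+4=116
after sub $t2, $t2, 1: $t2=4-1=3
cmp $t2, 2  (cmp 3,2)
bgt L1: taken
after lw $t5, 0($t3): $t5=M[116]=-2
after or $t5, $t5, 15: $t5=(-2)|15=-1
after lw $t5, 0($t3): $t5=M[116]=-2
after sub $t5, $t5, 7: $t5=(-2)-7=-9
after add $t3, $t3, 4: $t3=116+4=120
after sub $t2, $t2, 1: $t2=3-1=2
cmp $t2, 2  (cmp 2,2)
bgt L1: not taken
after xor $t5, $t5, 17: $t5=(-9)^17=-26
sw $t5, (100) → M[100]=-26
halt.

-26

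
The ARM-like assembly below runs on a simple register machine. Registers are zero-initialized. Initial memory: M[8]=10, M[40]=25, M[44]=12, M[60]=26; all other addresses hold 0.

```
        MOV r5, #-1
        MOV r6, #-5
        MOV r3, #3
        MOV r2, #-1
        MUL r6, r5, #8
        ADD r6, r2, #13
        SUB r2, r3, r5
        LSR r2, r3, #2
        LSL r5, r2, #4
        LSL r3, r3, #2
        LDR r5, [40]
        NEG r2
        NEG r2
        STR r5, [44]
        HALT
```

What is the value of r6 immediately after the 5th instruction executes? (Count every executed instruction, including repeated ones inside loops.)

-8

r5=-1
r6=-5
r3=3
r2=-1
r6=(-1)*8=-8
After step 5: r6 = -8.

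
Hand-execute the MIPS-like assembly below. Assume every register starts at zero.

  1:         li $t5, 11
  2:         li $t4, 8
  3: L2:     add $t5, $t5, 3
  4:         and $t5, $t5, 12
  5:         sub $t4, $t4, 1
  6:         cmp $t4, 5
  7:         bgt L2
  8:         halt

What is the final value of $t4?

5

after li $t5, 11: $t5=11
after li $t4, 8: $t4=8
after add $t5, $t5, 3: $t5=11+3=14
after and $t5, $t5, 12: $t5=14&12=12
after sub $t4, $t4, 1: $t4=8-1=7
cmp $t4, 5  (cmp 7,5)
bgt L2: taken
after add $t5, $t5, 3: $t5=12+3=15
after and $t5, $t5, 12: $t5=15&12=12
after sub $t4, $t4, 1: $t4=7-1=6
cmp $t4, 5  (cmp 6,5)
bgt L2: taken
after add $t5, $t5, 3: $t5=12+3=15
after and $t5, $t5, 12: $t5=15&12=12
after sub $t4, $t4, 1: $t4=6-1=5
cmp $t4, 5  (cmp 5,5)
bgt L2: not taken
halt.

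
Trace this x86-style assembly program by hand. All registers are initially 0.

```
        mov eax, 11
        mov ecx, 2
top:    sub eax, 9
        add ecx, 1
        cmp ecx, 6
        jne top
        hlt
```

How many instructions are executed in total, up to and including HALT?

19

after mov eax, 11: eax=11
after mov ecx, 2: ecx=2
after sub eax, 9: eax=11-9=2
after add ecx, 1: ecx=2+1=3
cmp ecx, 6  (cmp 3,6)
jne top: taken
after sub eax, 9: eax=2-9=-7
after add ecx, 1: ecx=3+1=4
cmp ecx, 6  (cmp 4,6)
jne top: taken
after sub eax, 9: eax=(-7)-9=-16
after add ecx, 1: ecx=4+1=5
cmp ecx, 6  (cmp 5,6)
jne top: taken
after sub eax, 9: eax=(-16)-9=-25
after add ecx, 1: ecx=5+1=6
cmp ecx, 6  (cmp 6,6)
jne top: not taken
halt.
Total executed instructions: 19.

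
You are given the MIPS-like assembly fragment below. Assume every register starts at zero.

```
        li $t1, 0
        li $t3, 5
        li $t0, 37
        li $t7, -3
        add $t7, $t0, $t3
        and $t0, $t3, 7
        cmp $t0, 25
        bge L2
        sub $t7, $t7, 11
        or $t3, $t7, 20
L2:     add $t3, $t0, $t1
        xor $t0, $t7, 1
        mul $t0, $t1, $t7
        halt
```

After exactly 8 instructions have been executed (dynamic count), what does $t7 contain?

after li $t1, 0: $t1=0
after li $t3, 5: $t3=5
after li $t0, 37: $t0=37
after li $t7, -3: $t7=-3
after add $t7, $t0, $t3: $t7=37+5=42
after and $t0, $t3, 7: $t0=5&7=5
cmp $t0, 25  (cmp 5,25)
bge L2: not taken
After step 8: $t7 = 42.

42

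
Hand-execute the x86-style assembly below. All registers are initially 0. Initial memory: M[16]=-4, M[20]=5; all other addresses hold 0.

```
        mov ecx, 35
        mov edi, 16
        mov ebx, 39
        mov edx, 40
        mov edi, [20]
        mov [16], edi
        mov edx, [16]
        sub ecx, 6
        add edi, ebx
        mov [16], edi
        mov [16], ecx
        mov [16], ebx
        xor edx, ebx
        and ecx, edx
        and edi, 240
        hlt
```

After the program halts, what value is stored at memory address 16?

mov ecx, 35 → ecx=35
mov edi, 16 → edi=16
mov ebx, 39 → ebx=39
mov edx, 40 → edx=40
mov edi, [20] → edi=M[20]=5
mov [16], edi → M[16]=5
mov edx, [16] → edx=M[16]=5
sub ecx, 6 → ecx=35-6=29
add edi, ebx → edi=5+39=44
mov [16], edi → M[16]=44
mov [16], ecx → M[16]=29
mov [16], ebx → M[16]=39
xor edx, ebx → edx=5^39=34
and ecx, edx → ecx=29&34=0
and edi, 240 → edi=44&240=32
halt.

39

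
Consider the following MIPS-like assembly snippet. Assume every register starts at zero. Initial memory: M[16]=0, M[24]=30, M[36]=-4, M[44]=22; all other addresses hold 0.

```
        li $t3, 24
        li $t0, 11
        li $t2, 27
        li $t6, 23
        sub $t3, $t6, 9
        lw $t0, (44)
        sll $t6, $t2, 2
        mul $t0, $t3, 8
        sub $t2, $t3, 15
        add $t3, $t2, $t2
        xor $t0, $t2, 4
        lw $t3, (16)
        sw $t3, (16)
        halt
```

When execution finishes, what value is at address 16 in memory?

$t3=24
$t0=11
$t2=27
$t6=23
$t3=23-9=14
$t0=M[44]=22
$t6=27<<2=108
$t0=14*8=112
$t2=14-15=-1
$t3=(-1)+(-1)=-2
$t0=(-1)^4=-5
$t3=M[16]=0
sw $t3, (16) → M[16]=0
halt.

0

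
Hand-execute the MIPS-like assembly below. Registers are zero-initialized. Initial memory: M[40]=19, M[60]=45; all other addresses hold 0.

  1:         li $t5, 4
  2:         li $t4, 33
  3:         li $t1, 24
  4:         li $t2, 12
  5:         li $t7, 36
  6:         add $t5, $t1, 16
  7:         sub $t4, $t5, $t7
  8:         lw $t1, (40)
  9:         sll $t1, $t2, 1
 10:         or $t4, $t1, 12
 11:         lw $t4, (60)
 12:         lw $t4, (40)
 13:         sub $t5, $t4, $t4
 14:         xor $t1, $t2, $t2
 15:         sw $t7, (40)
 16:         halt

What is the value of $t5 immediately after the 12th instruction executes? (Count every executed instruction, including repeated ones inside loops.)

li $t5, 4 → $t5=4
li $t4, 33 → $t4=33
li $t1, 24 → $t1=24
li $t2, 12 → $t2=12
li $t7, 36 → $t7=36
add $t5, $t1, 16 → $t5=24+16=40
sub $t4, $t5, $t7 → $t4=40-36=4
lw $t1, (40) → $t1=M[40]=19
sll $t1, $t2, 1 → $t1=12<<1=24
or $t4, $t1, 12 → $t4=24|12=28
lw $t4, (60) → $t4=M[60]=45
lw $t4, (40) → $t4=M[40]=19
After step 12: $t5 = 40.

40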